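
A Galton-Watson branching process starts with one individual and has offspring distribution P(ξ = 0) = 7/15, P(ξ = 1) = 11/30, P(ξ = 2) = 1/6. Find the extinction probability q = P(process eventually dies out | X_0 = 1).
q = 1

Mean offspring μ = 0·7/15 + 1·11/30 + 2·1/6 = 7/10 ≤ 1. For μ ≤ 1 with offspring not concentrated at 1, the Galton-Watson process goes extinct almost surely, so q = 1.
(Algebraic check: The pgf is f(s) = 7/15 + 11/30·s + 1/6·s². The extinction probability q is the smallest fixed point of f in [0, 1]. Setting s = f(s):
  1/6·s² + (11/30 − 1)·s + 7/15 = 0
  1/6·s² − (7/15 + 1/6)·s + 7/15 = 0
which factors as (s − 1)·(1/6·s − 7/15) = 0, giving roots s = 1 and s = (7/15)/(1/6) = 14/5. Since 14/5 ≥ 1, the smallest root in [0, 1] is s = 1.)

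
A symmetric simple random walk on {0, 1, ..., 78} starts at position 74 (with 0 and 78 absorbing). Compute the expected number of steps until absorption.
E[τ | X_0 = 74] = 296

Let v_k = E[τ | X_0 = k]. Boundary: v_0 = v_78 = 0. Recurrence: v_k = 1 + (v_{k-1} + v_{k+1})/2 for 1 ≤ k ≤ 77. The particular solution to v_k − (v_{k-1} + v_{k+1})/2 = 1 is v_k = −k^2. Adding homogeneous solution A + B k and matching boundaries gives v_k = k (78 − k). Substituting k = 74: v_74 = 74 · 4 = 296.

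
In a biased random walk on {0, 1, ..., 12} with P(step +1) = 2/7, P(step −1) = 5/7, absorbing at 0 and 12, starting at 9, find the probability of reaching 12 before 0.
P(hit 12 before 0) = (1 − (5/2)^9) / (1 − (5/2)^12) = 133512/2086637

Let u_k denote P(reach 12 before 0 | start at k). Boundary: u_0 = 0, u_12 = 1. Recurrence: u_k = 2/7·u_{k+1} + 5/7·u_{k-1} for 1 ≤ k ≤ 11. Try u_k = A + B·r^k with r = q/p = (5/7)/(2/7) = 5/2. Substitution satisfies the recurrence; boundary conditions give:
  u_k = (1 − r^k) / (1 − r^N) = (1 − (5/2)^9) / (1 − (5/2)^12) = 133512/2086637.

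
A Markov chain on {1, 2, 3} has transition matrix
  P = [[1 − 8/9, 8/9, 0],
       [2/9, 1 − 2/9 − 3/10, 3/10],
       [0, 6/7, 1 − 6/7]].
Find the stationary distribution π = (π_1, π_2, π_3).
π = (5/32, 5/8, 7/32)

This is a birth-death chain on three states, which satisfies detailed balance: π_1 · P_{12} = π_2 · P_{21} and π_2 · P_{23} = π_3 · P_{32}.
From π_1 · 8/9 = π_2 · 2/9: π_2/π_1 = (8/9)/(2/9) = 4.
From π_2 · 3/10 = π_3 · 6/7: π_3/π_2 = (3/10)/(6/7) = 7/20.
Take π_1 proportional to 1; then unnormalized π = (1, 4, 7/5). Normalize by dividing by the sum 32/5:
  π = (5/32, 5/8, 7/32).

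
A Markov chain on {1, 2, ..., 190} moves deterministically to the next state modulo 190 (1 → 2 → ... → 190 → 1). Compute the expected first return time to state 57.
E[T_57 | X_0 = 57] = 190

The chain cycles deterministically, so starting at state 57 it returns in exactly 190 steps. Equivalently, the stationary distribution is uniform π_j = 1/190 for every state j, so by Kac's formula E[T_57] = 1/π_57 = 190.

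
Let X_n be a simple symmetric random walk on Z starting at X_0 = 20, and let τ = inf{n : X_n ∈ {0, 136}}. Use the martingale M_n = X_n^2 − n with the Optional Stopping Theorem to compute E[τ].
E[τ] = 2320

M_n = X_n^2 − n is a martingale (since E[X_{n+1}^2 | F_n] = X_n^2 + 1). By OST (τ has finite mean in a bounded region), E[M_τ] = E[M_0] = X_0^2 − 0 = 20^2 = 400. Also E[M_τ] = E[X_τ^2] − E[τ]. The walk exits at 0 or 136, with P(hit 136 first) = 20/136, so E[X_τ^2] = 136^2 · 20/136 + 0 = 2720. Thus E[τ] = E[X_τ^2] − E[M_τ] = 2720 − 400 = 2320 = 20(136 − 20) = 2320.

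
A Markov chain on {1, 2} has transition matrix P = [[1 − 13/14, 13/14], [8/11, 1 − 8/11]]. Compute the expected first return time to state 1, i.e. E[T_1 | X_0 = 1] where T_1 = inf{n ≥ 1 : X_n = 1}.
E[T_1 | X_0 = 1] = 1/π_1 = 255/112

For an irreducible recurrent Markov chain with stationary distribution π, E[T_i | X_0 = i] = 1/π_i (Kac's formula). Here π_1 = (8/11)/(13/14 + 8/11) = (8/11)/(255/154) = 112/255, so E[T_1 | X_0 = 1] = 1/π_1 = (13/14 + 8/11)/(8/11) = (255/154)/(8/11) = 255/112.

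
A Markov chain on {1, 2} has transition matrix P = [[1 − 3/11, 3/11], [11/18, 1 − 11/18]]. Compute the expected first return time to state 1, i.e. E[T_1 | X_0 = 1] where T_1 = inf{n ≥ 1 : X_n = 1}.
E[T_1 | X_0 = 1] = 1/π_1 = 175/121

For an irreducible recurrent Markov chain with stationary distribution π, E[T_i | X_0 = i] = 1/π_i (Kac's formula). Here π_1 = (11/18)/(3/11 + 11/18) = (11/18)/(175/198) = 121/175, so E[T_1 | X_0 = 1] = 1/π_1 = (3/11 + 11/18)/(11/18) = (175/198)/(11/18) = 175/121.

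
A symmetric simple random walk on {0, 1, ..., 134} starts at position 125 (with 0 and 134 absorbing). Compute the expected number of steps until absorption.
E[τ | X_0 = 125] = 1125

Let v_k = E[τ | X_0 = k]. Boundary: v_0 = v_134 = 0. Recurrence: v_k = 1 + (v_{k-1} + v_{k+1})/2 for 1 ≤ k ≤ 133. The particular solution to v_k − (v_{k-1} + v_{k+1})/2 = 1 is v_k = −k^2. Adding homogeneous solution A + B k and matching boundaries gives v_k = k (134 − k). Substituting k = 125: v_125 = 125 · 9 = 1125.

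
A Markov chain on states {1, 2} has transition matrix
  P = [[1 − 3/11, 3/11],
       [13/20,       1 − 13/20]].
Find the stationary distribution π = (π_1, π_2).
π_1 = 143/203, π_2 = 60/203

Solve πP = π with π_1 + π_2 = 1. From πP = π: π_1 · (1 − 3/11) + π_2 · 13/20 = π_1 ⇒ π_2 · 13/20 = π_1 · 3/11 ⇒ π_2/π_1 = (3/11)/(13/20) = 60/143. Together with π_1 + π_2 = 1:
  π_1 = (13/20)/(3/11 + 13/20) = (13/20)/(203/220) = 143/203,
  π_2 = (3/11)/(3/11 + 13/20) = (3/11)/(203/220) = 60/203.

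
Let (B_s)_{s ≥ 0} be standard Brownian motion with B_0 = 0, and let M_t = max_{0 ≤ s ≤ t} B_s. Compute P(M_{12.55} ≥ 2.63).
P(M_{12.55} ≥ 2.63) = 2·P(B_{12.55} ≥ 2.63) = 2(1 − Φ(2.63/√12.55)) ≈ 0.4578

By the reflection principle for Brownian motion, P(M_t ≥ a) = 2 · P(B_t ≥ a) for a ≥ 0. Since B_t ~ N(0, t), P(B_t ≥ 2.63) = 1 − Φ(2.63/√t) = 1 − Φ(2.63/√12.55) = 1 − Φ(0.7424). So
  P(M_{12.55} ≥ 2.63) = 2(1 − Φ(0.7424)) ≈ 0.4578.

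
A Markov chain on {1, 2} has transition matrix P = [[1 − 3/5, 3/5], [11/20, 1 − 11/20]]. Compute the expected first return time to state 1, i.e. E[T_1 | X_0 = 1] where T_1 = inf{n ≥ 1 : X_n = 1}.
E[T_1 | X_0 = 1] = 1/π_1 = 23/11

For an irreducible recurrent Markov chain with stationary distribution π, E[T_i | X_0 = i] = 1/π_i (Kac's formula). Here π_1 = (11/20)/(3/5 + 11/20) = (11/20)/(23/20) = 11/23, so E[T_1 | X_0 = 1] = 1/π_1 = (3/5 + 11/20)/(11/20) = (23/20)/(11/20) = 23/11.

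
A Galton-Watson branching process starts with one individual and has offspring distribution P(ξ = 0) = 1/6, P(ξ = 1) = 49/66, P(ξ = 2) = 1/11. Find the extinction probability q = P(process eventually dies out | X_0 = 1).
q = 1

Mean offspring μ = 0·1/6 + 1·49/66 + 2·1/11 = 61/66 ≤ 1. For μ ≤ 1 with offspring not concentrated at 1, the Galton-Watson process goes extinct almost surely, so q = 1.
(Algebraic check: The pgf is f(s) = 1/6 + 49/66·s + 1/11·s². The extinction probability q is the smallest fixed point of f in [0, 1]. Setting s = f(s):
  1/11·s² + (49/66 − 1)·s + 1/6 = 0
  1/11·s² − (1/6 + 1/11)·s + 1/6 = 0
which factors as (s − 1)·(1/11·s − 1/6) = 0, giving roots s = 1 and s = (1/6)/(1/11) = 11/6. Since 11/6 ≥ 1, the smallest root in [0, 1] is s = 1.)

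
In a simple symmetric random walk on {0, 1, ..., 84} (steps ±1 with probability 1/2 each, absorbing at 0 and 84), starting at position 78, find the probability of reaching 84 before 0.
P(hit 84 before 0) = 78/84 = 13/14

Let u_k = P(hit 84 before 0 | start at k). Then u_0 = 0, u_84 = 1, and u_k = u_{k-1}/2 + u_{k+1}/2 for 1 ≤ k ≤ 83. This harmonic recurrence is solved by u_k = k/84, giving u_78 = 78/84 = 13/14.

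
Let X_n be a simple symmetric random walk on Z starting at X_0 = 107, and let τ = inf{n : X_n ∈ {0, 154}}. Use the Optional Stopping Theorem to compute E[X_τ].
E[X_τ] = 107

X_n is a martingale and τ is a bounded-mean stopping time (indeed τ is finite a.s. with bounded expectation since the walk is in a bounded region). By the OST, E[X_τ] = E[X_0] = 107. Equivalently: E[X_τ] = 154 · P(hit 154 first) + 0 · P(hit 0 first) = 154 · (107/154) = 107.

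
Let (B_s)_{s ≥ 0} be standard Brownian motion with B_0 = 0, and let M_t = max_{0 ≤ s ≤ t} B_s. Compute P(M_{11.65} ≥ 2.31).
P(M_{11.65} ≥ 2.31) = 2·P(B_{11.65} ≥ 2.31) = 2(1 − Φ(2.31/√11.65)) ≈ 0.4985

By the reflection principle for Brownian motion, P(M_t ≥ a) = 2 · P(B_t ≥ a) for a ≥ 0. Since B_t ~ N(0, t), P(B_t ≥ 2.31) = 1 − Φ(2.31/√t) = 1 − Φ(2.31/√11.65) = 1 − Φ(0.6768). So
  P(M_{11.65} ≥ 2.31) = 2(1 − Φ(0.6768)) ≈ 0.4985.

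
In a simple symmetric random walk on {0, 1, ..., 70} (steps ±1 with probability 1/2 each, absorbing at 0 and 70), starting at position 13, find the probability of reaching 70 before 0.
P(hit 70 before 0) = 13/70

Let u_k = P(hit 70 before 0 | start at k). Then u_0 = 0, u_70 = 1, and u_k = u_{k-1}/2 + u_{k+1}/2 for 1 ≤ k ≤ 69. This harmonic recurrence is solved by u_k = k/70, giving u_13 = 13/70.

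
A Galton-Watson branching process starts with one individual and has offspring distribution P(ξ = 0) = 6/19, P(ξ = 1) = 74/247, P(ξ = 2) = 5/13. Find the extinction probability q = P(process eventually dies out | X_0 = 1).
q = 78/95

The pgf is f(s) = 6/19 + 74/247·s + 5/13·s². The extinction probability q is the smallest fixed point of f in [0, 1]. Setting s = f(s):
  5/13·s² + (74/247 − 1)·s + 6/19 = 0
  5/13·s² − (6/19 + 5/13)·s + 6/19 = 0
which factors as (s − 1)·(5/13·s − 6/19) = 0, giving roots s = 1 and s = (6/19)/(5/13) = 78/95.
Mean offspring μ = 74/247 + 2·5/13 = 264/247 > 1 (supercritical), so q < 1. The extinction probability is the smaller root: q = (6/19)/(5/13) = 78/95.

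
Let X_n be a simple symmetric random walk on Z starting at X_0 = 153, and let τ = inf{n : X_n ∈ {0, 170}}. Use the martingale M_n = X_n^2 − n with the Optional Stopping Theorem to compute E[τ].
E[τ] = 2601

M_n = X_n^2 − n is a martingale (since E[X_{n+1}^2 | F_n] = X_n^2 + 1). By OST (τ has finite mean in a bounded region), E[M_τ] = E[M_0] = X_0^2 − 0 = 153^2 = 23409. Also E[M_τ] = E[X_τ^2] − E[τ]. The walk exits at 0 or 170, with P(hit 170 first) = 153/170, so E[X_τ^2] = 170^2 · 153/170 + 0 = 26010. Thus E[τ] = E[X_τ^2] − E[M_τ] = 26010 − 23409 = 2601 = 153(170 − 153) = 2601.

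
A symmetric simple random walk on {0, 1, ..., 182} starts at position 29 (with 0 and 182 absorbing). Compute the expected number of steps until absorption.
E[τ | X_0 = 29] = 4437

Let v_k = E[τ | X_0 = k]. Boundary: v_0 = v_182 = 0. Recurrence: v_k = 1 + (v_{k-1} + v_{k+1})/2 for 1 ≤ k ≤ 181. The particular solution to v_k − (v_{k-1} + v_{k+1})/2 = 1 is v_k = −k^2. Adding homogeneous solution A + B k and matching boundaries gives v_k = k (182 − k). Substituting k = 29: v_29 = 29 · 153 = 4437.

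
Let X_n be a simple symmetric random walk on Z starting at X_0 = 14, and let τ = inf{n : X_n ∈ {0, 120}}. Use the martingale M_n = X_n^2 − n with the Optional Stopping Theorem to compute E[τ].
E[τ] = 1484

M_n = X_n^2 − n is a martingale (since E[X_{n+1}^2 | F_n] = X_n^2 + 1). By OST (τ has finite mean in a bounded region), E[M_τ] = E[M_0] = X_0^2 − 0 = 14^2 = 196. Also E[M_τ] = E[X_τ^2] − E[τ]. The walk exits at 0 or 120, with P(hit 120 first) = 14/120, so E[X_τ^2] = 120^2 · 14/120 + 0 = 1680. Thus E[τ] = E[X_τ^2] − E[M_τ] = 1680 − 196 = 1484 = 14(120 − 14) = 1484.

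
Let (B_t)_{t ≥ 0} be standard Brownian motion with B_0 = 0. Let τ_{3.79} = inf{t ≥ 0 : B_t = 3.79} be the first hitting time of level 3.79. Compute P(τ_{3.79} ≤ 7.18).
P(τ_{3.79} ≤ 7.18) = 2(1 − Φ(3.79/√7.18)) = 2(1 − Φ(1.4144)) ≈ 0.1572

By the reflection principle for standard BM, P(τ_b ≤ t) = 2 · P(B_t ≥ b). Since B_t ~ N(0, t), P(B_t ≥ 3.79) = 1 − Φ(3.79/√t) = 1 − Φ(3.79/√7.18) = 1 − Φ(1.4144) ≈ 0.07862. Doubling: P(τ_{3.79} ≤ 7.18) ≈ 2 · 0.07862 = 0.15724 ≈ 0.1572.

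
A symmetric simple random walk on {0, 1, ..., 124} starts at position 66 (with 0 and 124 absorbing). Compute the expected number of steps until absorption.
E[τ | X_0 = 66] = 3828

Let v_k = E[τ | X_0 = k]. Boundary: v_0 = v_124 = 0. Recurrence: v_k = 1 + (v_{k-1} + v_{k+1})/2 for 1 ≤ k ≤ 123. The particular solution to v_k − (v_{k-1} + v_{k+1})/2 = 1 is v_k = −k^2. Adding homogeneous solution A + B k and matching boundaries gives v_k = k (124 − k). Substituting k = 66: v_66 = 66 · 58 = 3828.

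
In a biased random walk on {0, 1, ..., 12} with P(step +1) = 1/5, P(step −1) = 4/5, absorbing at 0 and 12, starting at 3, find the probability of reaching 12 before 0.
P(hit 12 before 0) = (1 − (4)^3) / (1 − (4)^12) = 1/266305

Let u_k denote P(reach 12 before 0 | start at k). Boundary: u_0 = 0, u_12 = 1. Recurrence: u_k = 1/5·u_{k+1} + 4/5·u_{k-1} for 1 ≤ k ≤ 11. Try u_k = A + B·r^k with r = q/p = (4/5)/(1/5) = 4. Substitution satisfies the recurrence; boundary conditions give:
  u_k = (1 − r^k) / (1 − r^N) = (1 − (4)^3) / (1 − (4)^12) = 1/266305.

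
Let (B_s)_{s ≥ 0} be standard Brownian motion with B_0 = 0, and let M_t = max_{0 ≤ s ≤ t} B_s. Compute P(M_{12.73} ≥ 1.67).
P(M_{12.73} ≥ 1.67) = 2·P(B_{12.73} ≥ 1.67) = 2(1 − Φ(1.67/√12.73)) ≈ 0.6397

By the reflection principle for Brownian motion, P(M_t ≥ a) = 2 · P(B_t ≥ a) for a ≥ 0. Since B_t ~ N(0, t), P(B_t ≥ 1.67) = 1 − Φ(1.67/√t) = 1 − Φ(1.67/√12.73) = 1 − Φ(0.4681). So
  P(M_{12.73} ≥ 1.67) = 2(1 − Φ(0.4681)) ≈ 0.6397.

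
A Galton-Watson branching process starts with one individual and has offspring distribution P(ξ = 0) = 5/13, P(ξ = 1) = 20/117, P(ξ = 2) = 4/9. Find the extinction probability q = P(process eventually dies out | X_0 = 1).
q = 45/52

The pgf is f(s) = 5/13 + 20/117·s + 4/9·s². The extinction probability q is the smallest fixed point of f in [0, 1]. Setting s = f(s):
  4/9·s² + (20/117 − 1)·s + 5/13 = 0
  4/9·s² − (5/13 + 4/9)·s + 5/13 = 0
which factors as (s − 1)·(4/9·s − 5/13) = 0, giving roots s = 1 and s = (5/13)/(4/9) = 45/52.
Mean offspring μ = 20/117 + 2·4/9 = 124/117 > 1 (supercritical), so q < 1. The extinction probability is the smaller root: q = (5/13)/(4/9) = 45/52.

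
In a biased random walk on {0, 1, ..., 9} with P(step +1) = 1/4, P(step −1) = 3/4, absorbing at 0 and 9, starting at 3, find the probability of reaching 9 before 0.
P(hit 9 before 0) = (1 − (3)^3) / (1 − (3)^9) = 1/757

Let u_k denote P(reach 9 before 0 | start at k). Boundary: u_0 = 0, u_9 = 1. Recurrence: u_k = 1/4·u_{k+1} + 3/4·u_{k-1} for 1 ≤ k ≤ 8. Try u_k = A + B·r^k with r = q/p = (3/4)/(1/4) = 3. Substitution satisfies the recurrence; boundary conditions give:
  u_k = (1 − r^k) / (1 − r^N) = (1 − (3)^3) / (1 − (3)^9) = 1/757.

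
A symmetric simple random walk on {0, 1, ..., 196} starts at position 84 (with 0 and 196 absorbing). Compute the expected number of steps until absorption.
E[τ | X_0 = 84] = 9408

Let v_k = E[τ | X_0 = k]. Boundary: v_0 = v_196 = 0. Recurrence: v_k = 1 + (v_{k-1} + v_{k+1})/2 for 1 ≤ k ≤ 195. The particular solution to v_k − (v_{k-1} + v_{k+1})/2 = 1 is v_k = −k^2. Adding homogeneous solution A + B k and matching boundaries gives v_k = k (196 − k). Substituting k = 84: v_84 = 84 · 112 = 9408.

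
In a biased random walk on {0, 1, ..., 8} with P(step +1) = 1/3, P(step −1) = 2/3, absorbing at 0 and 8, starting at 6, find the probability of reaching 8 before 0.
P(hit 8 before 0) = (1 − (2)^6) / (1 − (2)^8) = 21/85

Let u_k denote P(reach 8 before 0 | start at k). Boundary: u_0 = 0, u_8 = 1. Recurrence: u_k = 1/3·u_{k+1} + 2/3·u_{k-1} for 1 ≤ k ≤ 7. Try u_k = A + B·r^k with r = q/p = (2/3)/(1/3) = 2. Substitution satisfies the recurrence; boundary conditions give:
  u_k = (1 − r^k) / (1 − r^N) = (1 − (2)^6) / (1 − (2)^8) = 21/85.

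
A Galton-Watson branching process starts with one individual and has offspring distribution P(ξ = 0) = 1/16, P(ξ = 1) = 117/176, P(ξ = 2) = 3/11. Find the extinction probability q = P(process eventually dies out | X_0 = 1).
q = 11/48

The pgf is f(s) = 1/16 + 117/176·s + 3/11·s². The extinction probability q is the smallest fixed point of f in [0, 1]. Setting s = f(s):
  3/11·s² + (117/176 − 1)·s + 1/16 = 0
  3/11·s² − (1/16 + 3/11)·s + 1/16 = 0
which factors as (s − 1)·(3/11·s − 1/16) = 0, giving roots s = 1 and s = (1/16)/(3/11) = 11/48.
Mean offspring μ = 117/176 + 2·3/11 = 213/176 > 1 (supercritical), so q < 1. The extinction probability is the smaller root: q = (1/16)/(3/11) = 11/48.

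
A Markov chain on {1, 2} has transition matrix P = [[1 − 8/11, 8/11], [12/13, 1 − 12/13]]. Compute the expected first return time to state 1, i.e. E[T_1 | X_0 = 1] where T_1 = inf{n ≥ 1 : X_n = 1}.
E[T_1 | X_0 = 1] = 1/π_1 = 59/33

For an irreducible recurrent Markov chain with stationary distribution π, E[T_i | X_0 = i] = 1/π_i (Kac's formula). Here π_1 = (12/13)/(8/11 + 12/13) = (12/13)/(236/143) = 33/59, so E[T_1 | X_0 = 1] = 1/π_1 = (8/11 + 12/13)/(12/13) = (236/143)/(12/13) = 59/33.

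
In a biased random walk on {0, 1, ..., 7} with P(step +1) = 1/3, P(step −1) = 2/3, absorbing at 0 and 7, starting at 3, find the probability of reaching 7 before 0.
P(hit 7 before 0) = (1 − (2)^3) / (1 − (2)^7) = 7/127

Let u_k denote P(reach 7 before 0 | start at k). Boundary: u_0 = 0, u_7 = 1. Recurrence: u_k = 1/3·u_{k+1} + 2/3·u_{k-1} for 1 ≤ k ≤ 6. Try u_k = A + B·r^k with r = q/p = (2/3)/(1/3) = 2. Substitution satisfies the recurrence; boundary conditions give:
  u_k = (1 − r^k) / (1 − r^N) = (1 − (2)^3) / (1 − (2)^7) = 7/127.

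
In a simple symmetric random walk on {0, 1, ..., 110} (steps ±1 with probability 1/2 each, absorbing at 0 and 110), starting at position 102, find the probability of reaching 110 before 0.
P(hit 110 before 0) = 102/110 = 51/55

Let u_k = P(hit 110 before 0 | start at k). Then u_0 = 0, u_110 = 1, and u_k = u_{k-1}/2 + u_{k+1}/2 for 1 ≤ k ≤ 109. This harmonic recurrence is solved by u_k = k/110, giving u_102 = 102/110 = 51/55.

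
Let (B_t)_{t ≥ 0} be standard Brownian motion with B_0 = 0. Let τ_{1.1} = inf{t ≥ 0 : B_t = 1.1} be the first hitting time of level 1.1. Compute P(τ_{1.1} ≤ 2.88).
P(τ_{1.1} ≤ 2.88) = 2(1 − Φ(1.1/√2.88)) = 2(1 − Φ(0.6482)) ≈ 0.5169

By the reflection principle for standard BM, P(τ_b ≤ t) = 2 · P(B_t ≥ b). Since B_t ~ N(0, t), P(B_t ≥ 1.1) = 1 − Φ(1.1/√t) = 1 − Φ(1.1/√2.88) = 1 − Φ(0.6482) ≈ 0.25843. Doubling: P(τ_{1.1} ≤ 2.88) ≈ 2 · 0.25843 = 0.51686 ≈ 0.5169.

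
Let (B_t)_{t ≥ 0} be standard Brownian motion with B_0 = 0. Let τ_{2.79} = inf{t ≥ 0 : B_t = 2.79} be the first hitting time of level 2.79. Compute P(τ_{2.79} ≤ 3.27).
P(τ_{2.79} ≤ 3.27) = 2(1 − Φ(2.79/√3.27)) = 2(1 − Φ(1.5429)) ≈ 0.1229

By the reflection principle for standard BM, P(τ_b ≤ t) = 2 · P(B_t ≥ b). Since B_t ~ N(0, t), P(B_t ≥ 2.79) = 1 − Φ(2.79/√t) = 1 − Φ(2.79/√3.27) = 1 − Φ(1.5429) ≈ 0.06143. Doubling: P(τ_{2.79} ≤ 3.27) ≈ 2 · 0.06143 = 0.12286 ≈ 0.1229.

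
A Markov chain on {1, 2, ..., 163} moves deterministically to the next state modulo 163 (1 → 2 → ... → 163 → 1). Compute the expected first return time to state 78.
E[T_78 | X_0 = 78] = 163

The chain cycles deterministically, so starting at state 78 it returns in exactly 163 steps. Equivalently, the stationary distribution is uniform π_j = 1/163 for every state j, so by Kac's formula E[T_78] = 1/π_78 = 163.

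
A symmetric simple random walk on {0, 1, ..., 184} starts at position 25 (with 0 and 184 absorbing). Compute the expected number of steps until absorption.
E[τ | X_0 = 25] = 3975

Let v_k = E[τ | X_0 = k]. Boundary: v_0 = v_184 = 0. Recurrence: v_k = 1 + (v_{k-1} + v_{k+1})/2 for 1 ≤ k ≤ 183. The particular solution to v_k − (v_{k-1} + v_{k+1})/2 = 1 is v_k = −k^2. Adding homogeneous solution A + B k and matching boundaries gives v_k = k (184 − k). Substituting k = 25: v_25 = 25 · 159 = 3975.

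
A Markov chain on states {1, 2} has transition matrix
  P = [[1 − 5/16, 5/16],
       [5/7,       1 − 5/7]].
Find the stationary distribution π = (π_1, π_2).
π_1 = 16/23, π_2 = 7/23

Solve πP = π with π_1 + π_2 = 1. From πP = π: π_1 · (1 − 5/16) + π_2 · 5/7 = π_1 ⇒ π_2 · 5/7 = π_1 · 5/16 ⇒ π_2/π_1 = (5/16)/(5/7) = 7/16. Together with π_1 + π_2 = 1:
  π_1 = (5/7)/(5/16 + 5/7) = (5/7)/(115/112) = 16/23,
  π_2 = (5/16)/(5/16 + 5/7) = (5/16)/(115/112) = 7/23.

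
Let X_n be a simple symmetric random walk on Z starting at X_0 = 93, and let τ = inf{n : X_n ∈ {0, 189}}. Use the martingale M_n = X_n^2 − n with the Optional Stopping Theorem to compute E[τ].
E[τ] = 8928

M_n = X_n^2 − n is a martingale (since E[X_{n+1}^2 | F_n] = X_n^2 + 1). By OST (τ has finite mean in a bounded region), E[M_τ] = E[M_0] = X_0^2 − 0 = 93^2 = 8649. Also E[M_τ] = E[X_τ^2] − E[τ]. The walk exits at 0 or 189, with P(hit 189 first) = 93/189, so E[X_τ^2] = 189^2 · 93/189 + 0 = 17577. Thus E[τ] = E[X_τ^2] − E[M_τ] = 17577 − 8649 = 8928 = 93(189 − 93) = 8928.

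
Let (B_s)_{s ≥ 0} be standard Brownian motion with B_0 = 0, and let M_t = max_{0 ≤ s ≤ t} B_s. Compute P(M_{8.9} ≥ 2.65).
P(M_{8.9} ≥ 2.65) = 2·P(B_{8.9} ≥ 2.65) = 2(1 − Φ(2.65/√8.9)) ≈ 0.3744

By the reflection principle for Brownian motion, P(M_t ≥ a) = 2 · P(B_t ≥ a) for a ≥ 0. Since B_t ~ N(0, t), P(B_t ≥ 2.65) = 1 − Φ(2.65/√t) = 1 − Φ(2.65/√8.9) = 1 − Φ(0.8883). So
  P(M_{8.9} ≥ 2.65) = 2(1 − Φ(0.8883)) ≈ 0.3744.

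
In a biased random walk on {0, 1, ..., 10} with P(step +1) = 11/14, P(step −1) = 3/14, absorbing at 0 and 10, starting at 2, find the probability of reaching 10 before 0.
P(hit 10 before 0) = (1 − (3/11)^2) / (1 − (3/11)^10) = 214358881/231583621

Let u_k denote P(reach 10 before 0 | start at k). Boundary: u_0 = 0, u_10 = 1. Recurrence: u_k = 11/14·u_{k+1} + 3/14·u_{k-1} for 1 ≤ k ≤ 9. Try u_k = A + B·r^k with r = q/p = (3/14)/(11/14) = 3/11. Substitution satisfies the recurrence; boundary conditions give:
  u_k = (1 − r^k) / (1 − r^N) = (1 − (3/11)^2) / (1 − (3/11)^10) = 214358881/231583621.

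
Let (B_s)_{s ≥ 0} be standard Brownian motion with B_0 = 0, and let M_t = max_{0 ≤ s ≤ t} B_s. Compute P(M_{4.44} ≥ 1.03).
P(M_{4.44} ≥ 1.03) = 2·P(B_{4.44} ≥ 1.03) = 2(1 − Φ(1.03/√4.44)) ≈ 0.6250

By the reflection principle for Brownian motion, P(M_t ≥ a) = 2 · P(B_t ≥ a) for a ≥ 0. Since B_t ~ N(0, t), P(B_t ≥ 1.03) = 1 − Φ(1.03/√t) = 1 − Φ(1.03/√4.44) = 1 − Φ(0.4888). So
  P(M_{4.44} ≥ 1.03) = 2(1 − Φ(0.4888)) ≈ 0.6250.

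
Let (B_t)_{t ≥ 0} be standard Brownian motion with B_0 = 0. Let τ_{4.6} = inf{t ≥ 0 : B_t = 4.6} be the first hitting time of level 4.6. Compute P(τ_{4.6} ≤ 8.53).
P(τ_{4.6} ≤ 8.53) = 2(1 − Φ(4.6/√8.53)) = 2(1 − Φ(1.5750)) ≈ 0.1153

By the reflection principle for standard BM, P(τ_b ≤ t) = 2 · P(B_t ≥ b). Since B_t ~ N(0, t), P(B_t ≥ 4.6) = 1 − Φ(4.6/√t) = 1 − Φ(4.6/√8.53) = 1 − Φ(1.5750) ≈ 0.05763. Doubling: P(τ_{4.6} ≤ 8.53) ≈ 2 · 0.05763 = 0.11526 ≈ 0.1153.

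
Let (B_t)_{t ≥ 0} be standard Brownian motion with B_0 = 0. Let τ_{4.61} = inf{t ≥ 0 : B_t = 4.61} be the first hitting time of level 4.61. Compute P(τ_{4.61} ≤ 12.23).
P(τ_{4.61} ≤ 12.23) = 2(1 − Φ(4.61/√12.23)) = 2(1 − Φ(1.3182)) ≈ 0.1874

By the reflection principle for standard BM, P(τ_b ≤ t) = 2 · P(B_t ≥ b). Since B_t ~ N(0, t), P(B_t ≥ 4.61) = 1 − Φ(4.61/√t) = 1 − Φ(4.61/√12.23) = 1 − Φ(1.3182) ≈ 0.09372. Doubling: P(τ_{4.61} ≤ 12.23) ≈ 2 · 0.09372 = 0.18744 ≈ 0.1874.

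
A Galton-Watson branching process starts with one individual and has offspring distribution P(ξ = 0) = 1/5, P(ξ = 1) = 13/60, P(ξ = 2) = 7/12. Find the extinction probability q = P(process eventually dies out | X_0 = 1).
q = 12/35

The pgf is f(s) = 1/5 + 13/60·s + 7/12·s². The extinction probability q is the smallest fixed point of f in [0, 1]. Setting s = f(s):
  7/12·s² + (13/60 − 1)·s + 1/5 = 0
  7/12·s² − (1/5 + 7/12)·s + 1/5 = 0
which factors as (s − 1)·(7/12·s − 1/5) = 0, giving roots s = 1 and s = (1/5)/(7/12) = 12/35.
Mean offspring μ = 13/60 + 2·7/12 = 83/60 > 1 (supercritical), so q < 1. The extinction probability is the smaller root: q = (1/5)/(7/12) = 12/35.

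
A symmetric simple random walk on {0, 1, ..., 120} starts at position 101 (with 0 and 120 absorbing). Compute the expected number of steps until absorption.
E[τ | X_0 = 101] = 1919

Let v_k = E[τ | X_0 = k]. Boundary: v_0 = v_120 = 0. Recurrence: v_k = 1 + (v_{k-1} + v_{k+1})/2 for 1 ≤ k ≤ 119. The particular solution to v_k − (v_{k-1} + v_{k+1})/2 = 1 is v_k = −k^2. Adding homogeneous solution A + B k and matching boundaries gives v_k = k (120 − k). Substituting k = 101: v_101 = 101 · 19 = 1919.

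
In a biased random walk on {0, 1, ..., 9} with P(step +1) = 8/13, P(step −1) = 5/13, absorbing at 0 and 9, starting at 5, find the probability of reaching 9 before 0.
P(hit 9 before 0) = (1 − (5/8)^5) / (1 − (5/8)^9) = 40472576/44088201

Let u_k denote P(reach 9 before 0 | start at k). Boundary: u_0 = 0, u_9 = 1. Recurrence: u_k = 8/13·u_{k+1} + 5/13·u_{k-1} for 1 ≤ k ≤ 8. Try u_k = A + B·r^k with r = q/p = (5/13)/(8/13) = 5/8. Substitution satisfies the recurrence; boundary conditions give:
  u_k = (1 − r^k) / (1 − r^N) = (1 − (5/8)^5) / (1 − (5/8)^9) = 40472576/44088201.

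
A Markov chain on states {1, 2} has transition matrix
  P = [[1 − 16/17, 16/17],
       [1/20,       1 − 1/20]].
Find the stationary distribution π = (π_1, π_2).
π_1 = 17/337, π_2 = 320/337

Solve πP = π with π_1 + π_2 = 1. From πP = π: π_1 · (1 − 16/17) + π_2 · 1/20 = π_1 ⇒ π_2 · 1/20 = π_1 · 16/17 ⇒ π_2/π_1 = (16/17)/(1/20) = 320/17. Together with π_1 + π_2 = 1:
  π_1 = (1/20)/(16/17 + 1/20) = (1/20)/(337/340) = 17/337,
  π_2 = (16/17)/(16/17 + 1/20) = (16/17)/(337/340) = 320/337.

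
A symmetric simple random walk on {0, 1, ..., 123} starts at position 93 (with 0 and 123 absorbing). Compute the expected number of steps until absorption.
E[τ | X_0 = 93] = 2790

Let v_k = E[τ | X_0 = k]. Boundary: v_0 = v_123 = 0. Recurrence: v_k = 1 + (v_{k-1} + v_{k+1})/2 for 1 ≤ k ≤ 122. The particular solution to v_k − (v_{k-1} + v_{k+1})/2 = 1 is v_k = −k^2. Adding homogeneous solution A + B k and matching boundaries gives v_k = k (123 − k). Substituting k = 93: v_93 = 93 · 30 = 2790.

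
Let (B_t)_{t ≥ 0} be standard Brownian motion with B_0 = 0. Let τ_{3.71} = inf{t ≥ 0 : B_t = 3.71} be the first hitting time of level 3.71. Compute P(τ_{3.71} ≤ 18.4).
P(τ_{3.71} ≤ 18.4) = 2(1 − Φ(3.71/√18.4)) = 2(1 − Φ(0.8649)) ≈ 0.3871

By the reflection principle for standard BM, P(τ_b ≤ t) = 2 · P(B_t ≥ b). Since B_t ~ N(0, t), P(B_t ≥ 3.71) = 1 − Φ(3.71/√t) = 1 − Φ(3.71/√18.4) = 1 − Φ(0.8649) ≈ 0.19355. Doubling: P(τ_{3.71} ≤ 18.4) ≈ 2 · 0.19355 = 0.38710 ≈ 0.3871.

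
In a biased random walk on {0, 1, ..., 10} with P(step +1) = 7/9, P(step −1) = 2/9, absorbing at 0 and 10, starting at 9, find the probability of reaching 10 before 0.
P(hit 10 before 0) = (1 − (2/7)^9) / (1 − (2/7)^10) = 56494333/56494845

Let u_k denote P(reach 10 before 0 | start at k). Boundary: u_0 = 0, u_10 = 1. Recurrence: u_k = 7/9·u_{k+1} + 2/9·u_{k-1} for 1 ≤ k ≤ 9. Try u_k = A + B·r^k with r = q/p = (2/9)/(7/9) = 2/7. Substitution satisfies the recurrence; boundary conditions give:
  u_k = (1 − r^k) / (1 − r^N) = (1 − (2/7)^9) / (1 − (2/7)^10) = 56494333/56494845.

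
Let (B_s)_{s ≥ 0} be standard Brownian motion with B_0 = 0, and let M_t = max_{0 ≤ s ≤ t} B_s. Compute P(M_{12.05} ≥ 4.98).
P(M_{12.05} ≥ 4.98) = 2·P(B_{12.05} ≥ 4.98) = 2(1 − Φ(4.98/√12.05)) ≈ 0.1514

By the reflection principle for Brownian motion, P(M_t ≥ a) = 2 · P(B_t ≥ a) for a ≥ 0. Since B_t ~ N(0, t), P(B_t ≥ 4.98) = 1 − Φ(4.98/√t) = 1 − Φ(4.98/√12.05) = 1 − Φ(1.4346). So
  P(M_{12.05} ≥ 4.98) = 2(1 − Φ(1.4346)) ≈ 0.1514.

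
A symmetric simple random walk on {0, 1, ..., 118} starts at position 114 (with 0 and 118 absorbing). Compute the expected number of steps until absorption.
E[τ | X_0 = 114] = 456

Let v_k = E[τ | X_0 = k]. Boundary: v_0 = v_118 = 0. Recurrence: v_k = 1 + (v_{k-1} + v_{k+1})/2 for 1 ≤ k ≤ 117. The particular solution to v_k − (v_{k-1} + v_{k+1})/2 = 1 is v_k = −k^2. Adding homogeneous solution A + B k and matching boundaries gives v_k = k (118 − k). Substituting k = 114: v_114 = 114 · 4 = 456.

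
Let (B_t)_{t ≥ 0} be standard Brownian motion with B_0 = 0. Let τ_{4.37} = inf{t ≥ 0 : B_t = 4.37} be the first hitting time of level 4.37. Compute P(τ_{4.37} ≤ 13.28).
P(τ_{4.37} ≤ 13.28) = 2(1 − Φ(4.37/√13.28)) = 2(1 − Φ(1.1992)) ≈ 0.2305

By the reflection principle for standard BM, P(τ_b ≤ t) = 2 · P(B_t ≥ b). Since B_t ~ N(0, t), P(B_t ≥ 4.37) = 1 − Φ(4.37/√t) = 1 − Φ(4.37/√13.28) = 1 − Φ(1.1992) ≈ 0.11523. Doubling: P(τ_{4.37} ≤ 13.28) ≈ 2 · 0.11523 = 0.23046 ≈ 0.2305.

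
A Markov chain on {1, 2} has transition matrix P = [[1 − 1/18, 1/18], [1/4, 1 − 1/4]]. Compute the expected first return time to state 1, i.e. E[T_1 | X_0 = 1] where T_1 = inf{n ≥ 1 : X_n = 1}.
E[T_1 | X_0 = 1] = 1/π_1 = 11/9

For an irreducible recurrent Markov chain with stationary distribution π, E[T_i | X_0 = i] = 1/π_i (Kac's formula). Here π_1 = (1/4)/(1/18 + 1/4) = (1/4)/(11/36) = 9/11, so E[T_1 | X_0 = 1] = 1/π_1 = (1/18 + 1/4)/(1/4) = (11/36)/(1/4) = 11/9.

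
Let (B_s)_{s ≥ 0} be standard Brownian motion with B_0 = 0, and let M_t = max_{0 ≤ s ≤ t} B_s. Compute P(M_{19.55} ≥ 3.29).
P(M_{19.55} ≥ 3.29) = 2·P(B_{19.55} ≥ 3.29) = 2(1 − Φ(3.29/√19.55)) ≈ 0.4568

By the reflection principle for Brownian motion, P(M_t ≥ a) = 2 · P(B_t ≥ a) for a ≥ 0. Since B_t ~ N(0, t), P(B_t ≥ 3.29) = 1 − Φ(3.29/√t) = 1 − Φ(3.29/√19.55) = 1 − Φ(0.7441). So
  P(M_{19.55} ≥ 3.29) = 2(1 − Φ(0.7441)) ≈ 0.4568.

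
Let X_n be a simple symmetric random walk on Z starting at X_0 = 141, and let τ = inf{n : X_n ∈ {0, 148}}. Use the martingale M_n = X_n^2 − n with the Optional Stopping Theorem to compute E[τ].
E[τ] = 987

M_n = X_n^2 − n is a martingale (since E[X_{n+1}^2 | F_n] = X_n^2 + 1). By OST (τ has finite mean in a bounded region), E[M_τ] = E[M_0] = X_0^2 − 0 = 141^2 = 19881. Also E[M_τ] = E[X_τ^2] − E[τ]. The walk exits at 0 or 148, with P(hit 148 first) = 141/148, so E[X_τ^2] = 148^2 · 141/148 + 0 = 20868. Thus E[τ] = E[X_τ^2] − E[M_τ] = 20868 − 19881 = 987 = 141(148 − 141) = 987.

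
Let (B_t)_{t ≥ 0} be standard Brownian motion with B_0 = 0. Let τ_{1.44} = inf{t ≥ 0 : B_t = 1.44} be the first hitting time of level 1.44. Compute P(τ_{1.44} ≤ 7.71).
P(τ_{1.44} ≤ 7.71) = 2(1 − Φ(1.44/√7.71)) = 2(1 − Φ(0.5186)) ≈ 0.6040

By the reflection principle for standard BM, P(τ_b ≤ t) = 2 · P(B_t ≥ b). Since B_t ~ N(0, t), P(B_t ≥ 1.44) = 1 − Φ(1.44/√t) = 1 − Φ(1.44/√7.71) = 1 − Φ(0.5186) ≈ 0.30202. Doubling: P(τ_{1.44} ≤ 7.71) ≈ 2 · 0.30202 = 0.60404 ≈ 0.6040.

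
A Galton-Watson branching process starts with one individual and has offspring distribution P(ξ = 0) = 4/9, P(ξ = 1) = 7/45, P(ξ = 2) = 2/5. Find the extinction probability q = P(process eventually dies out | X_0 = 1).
q = 1

Mean offspring μ = 0·4/9 + 1·7/45 + 2·2/5 = 43/45 ≤ 1. For μ ≤ 1 with offspring not concentrated at 1, the Galton-Watson process goes extinct almost surely, so q = 1.
(Algebraic check: The pgf is f(s) = 4/9 + 7/45·s + 2/5·s². The extinction probability q is the smallest fixed point of f in [0, 1]. Setting s = f(s):
  2/5·s² + (7/45 − 1)·s + 4/9 = 0
  2/5·s² − (4/9 + 2/5)·s + 4/9 = 0
which factors as (s − 1)·(2/5·s − 4/9) = 0, giving roots s = 1 and s = (4/9)/(2/5) = 10/9. Since 10/9 ≥ 1, the smallest root in [0, 1] is s = 1.)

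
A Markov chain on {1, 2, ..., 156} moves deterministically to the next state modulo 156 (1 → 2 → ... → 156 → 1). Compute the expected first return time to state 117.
E[T_117 | X_0 = 117] = 156

The chain cycles deterministically, so starting at state 117 it returns in exactly 156 steps. Equivalently, the stationary distribution is uniform π_j = 1/156 for every state j, so by Kac's formula E[T_117] = 1/π_117 = 156.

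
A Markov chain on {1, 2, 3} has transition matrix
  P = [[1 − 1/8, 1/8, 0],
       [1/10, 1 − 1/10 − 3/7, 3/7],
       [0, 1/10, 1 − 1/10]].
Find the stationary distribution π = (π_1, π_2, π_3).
π = (28/213, 35/213, 50/71)

This is a birth-death chain on three states, which satisfies detailed balance: π_1 · P_{12} = π_2 · P_{21} and π_2 · P_{23} = π_3 · P_{32}.
From π_1 · 1/8 = π_2 · 1/10: π_2/π_1 = (1/8)/(1/10) = 5/4.
From π_2 · 3/7 = π_3 · 1/10: π_3/π_2 = (3/7)/(1/10) = 30/7.
Take π_1 proportional to 1; then unnormalized π = (1, 5/4, 75/14). Normalize by dividing by the sum 213/28:
  π = (28/213, 35/213, 50/71).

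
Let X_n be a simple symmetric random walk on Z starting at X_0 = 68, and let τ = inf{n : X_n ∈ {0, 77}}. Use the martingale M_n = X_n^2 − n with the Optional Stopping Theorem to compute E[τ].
E[τ] = 612

M_n = X_n^2 − n is a martingale (since E[X_{n+1}^2 | F_n] = X_n^2 + 1). By OST (τ has finite mean in a bounded region), E[M_τ] = E[M_0] = X_0^2 − 0 = 68^2 = 4624. Also E[M_τ] = E[X_τ^2] − E[τ]. The walk exits at 0 or 77, with P(hit 77 first) = 68/77, so E[X_τ^2] = 77^2 · 68/77 + 0 = 5236. Thus E[τ] = E[X_τ^2] − E[M_τ] = 5236 − 4624 = 612 = 68(77 − 68) = 612.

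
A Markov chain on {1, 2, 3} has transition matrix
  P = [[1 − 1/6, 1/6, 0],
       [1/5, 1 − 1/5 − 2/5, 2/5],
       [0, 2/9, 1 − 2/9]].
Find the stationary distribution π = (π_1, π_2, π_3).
π = (3/10, 1/4, 9/20)

This is a birth-death chain on three states, which satisfies detailed balance: π_1 · P_{12} = π_2 · P_{21} and π_2 · P_{23} = π_3 · P_{32}.
From π_1 · 1/6 = π_2 · 1/5: π_2/π_1 = (1/6)/(1/5) = 5/6.
From π_2 · 2/5 = π_3 · 2/9: π_3/π_2 = (2/5)/(2/9) = 9/5.
Take π_1 proportional to 1; then unnormalized π = (1, 5/6, 3/2). Normalize by dividing by the sum 10/3:
  π = (3/10, 1/4, 9/20).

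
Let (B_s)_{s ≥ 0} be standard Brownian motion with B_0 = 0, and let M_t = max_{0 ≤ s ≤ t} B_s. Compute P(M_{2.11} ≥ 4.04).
P(M_{2.11} ≥ 4.04) = 2·P(B_{2.11} ≥ 4.04) = 2(1 − Φ(4.04/√2.11)) ≈ 0.0054

By the reflection principle for Brownian motion, P(M_t ≥ a) = 2 · P(B_t ≥ a) for a ≥ 0. Since B_t ~ N(0, t), P(B_t ≥ 4.04) = 1 − Φ(4.04/√t) = 1 − Φ(4.04/√2.11) = 1 − Φ(2.7813). So
  P(M_{2.11} ≥ 4.04) = 2(1 − Φ(2.7813)) ≈ 0.0054.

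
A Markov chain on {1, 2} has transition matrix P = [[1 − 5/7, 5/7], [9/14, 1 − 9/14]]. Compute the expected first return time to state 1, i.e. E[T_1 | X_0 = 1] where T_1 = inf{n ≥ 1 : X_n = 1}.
E[T_1 | X_0 = 1] = 1/π_1 = 19/9

For an irreducible recurrent Markov chain with stationary distribution π, E[T_i | X_0 = i] = 1/π_i (Kac's formula). Here π_1 = (9/14)/(5/7 + 9/14) = (9/14)/(19/14) = 9/19, so E[T_1 | X_0 = 1] = 1/π_1 = (5/7 + 9/14)/(9/14) = (19/14)/(9/14) = 19/9.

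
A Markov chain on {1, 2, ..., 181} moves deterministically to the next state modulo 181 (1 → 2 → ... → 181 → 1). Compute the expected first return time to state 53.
E[T_53 | X_0 = 53] = 181

The chain cycles deterministically, so starting at state 53 it returns in exactly 181 steps. Equivalently, the stationary distribution is uniform π_j = 1/181 for every state j, so by Kac's formula E[T_53] = 1/π_53 = 181.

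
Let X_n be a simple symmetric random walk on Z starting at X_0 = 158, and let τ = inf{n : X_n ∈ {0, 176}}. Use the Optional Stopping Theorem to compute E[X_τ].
E[X_τ] = 158

X_n is a martingale and τ is a bounded-mean stopping time (indeed τ is finite a.s. with bounded expectation since the walk is in a bounded region). By the OST, E[X_τ] = E[X_0] = 158. Equivalently: E[X_τ] = 176 · P(hit 176 first) + 0 · P(hit 0 first) = 176 · (158/176) = 158.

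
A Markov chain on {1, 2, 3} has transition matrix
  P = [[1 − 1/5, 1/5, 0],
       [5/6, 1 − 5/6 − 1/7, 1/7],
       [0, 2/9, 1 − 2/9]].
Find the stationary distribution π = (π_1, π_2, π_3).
π = (175/244, 21/122, 27/244)

This is a birth-death chain on three states, which satisfies detailed balance: π_1 · P_{12} = π_2 · P_{21} and π_2 · P_{23} = π_3 · P_{32}.
From π_1 · 1/5 = π_2 · 5/6: π_2/π_1 = (1/5)/(5/6) = 6/25.
From π_2 · 1/7 = π_3 · 2/9: π_3/π_2 = (1/7)/(2/9) = 9/14.
Take π_1 proportional to 1; then unnormalized π = (1, 6/25, 27/175). Normalize by dividing by the sum 244/175:
  π = (175/244, 21/122, 27/244).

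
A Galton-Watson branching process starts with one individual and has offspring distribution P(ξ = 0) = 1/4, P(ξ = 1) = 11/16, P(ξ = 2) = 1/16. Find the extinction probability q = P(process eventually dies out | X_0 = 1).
q = 1

Mean offspring μ = 0·1/4 + 1·11/16 + 2·1/16 = 13/16 ≤ 1. For μ ≤ 1 with offspring not concentrated at 1, the Galton-Watson process goes extinct almost surely, so q = 1.
(Algebraic check: The pgf is f(s) = 1/4 + 11/16·s + 1/16·s². The extinction probability q is the smallest fixed point of f in [0, 1]. Setting s = f(s):
  1/16·s² + (11/16 − 1)·s + 1/4 = 0
  1/16·s² − (1/4 + 1/16)·s + 1/4 = 0
which factors as (s − 1)·(1/16·s − 1/4) = 0, giving roots s = 1 and s = (1/4)/(1/16) = 4. Since 4 ≥ 1, the smallest root in [0, 1] is s = 1.)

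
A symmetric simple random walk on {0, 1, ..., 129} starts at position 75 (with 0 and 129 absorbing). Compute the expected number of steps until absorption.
E[τ | X_0 = 75] = 4050

Let v_k = E[τ | X_0 = k]. Boundary: v_0 = v_129 = 0. Recurrence: v_k = 1 + (v_{k-1} + v_{k+1})/2 for 1 ≤ k ≤ 128. The particular solution to v_k − (v_{k-1} + v_{k+1})/2 = 1 is v_k = −k^2. Adding homogeneous solution A + B k and matching boundaries gives v_k = k (129 − k). Substituting k = 75: v_75 = 75 · 54 = 4050.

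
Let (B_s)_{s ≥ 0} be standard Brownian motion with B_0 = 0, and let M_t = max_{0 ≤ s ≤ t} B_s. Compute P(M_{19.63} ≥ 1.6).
P(M_{19.63} ≥ 1.6) = 2·P(B_{19.63} ≥ 1.6) = 2(1 − Φ(1.6/√19.63)) ≈ 0.7180

By the reflection principle for Brownian motion, P(M_t ≥ a) = 2 · P(B_t ≥ a) for a ≥ 0. Since B_t ~ N(0, t), P(B_t ≥ 1.6) = 1 − Φ(1.6/√t) = 1 − Φ(1.6/√19.63) = 1 − Φ(0.3611). So
  P(M_{19.63} ≥ 1.6) = 2(1 − Φ(0.3611)) ≈ 0.7180.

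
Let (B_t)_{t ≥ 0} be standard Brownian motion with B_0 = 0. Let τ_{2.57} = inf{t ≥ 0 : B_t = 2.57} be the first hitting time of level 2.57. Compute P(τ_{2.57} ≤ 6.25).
P(τ_{2.57} ≤ 6.25) = 2(1 − Φ(2.57/√6.25)) = 2(1 − Φ(1.0280)) ≈ 0.3039

By the reflection principle for standard BM, P(τ_b ≤ t) = 2 · P(B_t ≥ b). Since B_t ~ N(0, t), P(B_t ≥ 2.57) = 1 − Φ(2.57/√t) = 1 − Φ(2.57/√6.25) = 1 − Φ(1.0280) ≈ 0.15197. Doubling: P(τ_{2.57} ≤ 6.25) ≈ 2 · 0.15197 = 0.30394 ≈ 0.3039.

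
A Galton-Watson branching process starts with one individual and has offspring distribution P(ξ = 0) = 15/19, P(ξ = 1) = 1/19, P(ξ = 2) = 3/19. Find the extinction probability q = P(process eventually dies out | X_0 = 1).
q = 1

Mean offspring μ = 0·15/19 + 1·1/19 + 2·3/19 = 7/19 ≤ 1. For μ ≤ 1 with offspring not concentrated at 1, the Galton-Watson process goes extinct almost surely, so q = 1.
(Algebraic check: The pgf is f(s) = 15/19 + 1/19·s + 3/19·s². The extinction probability q is the smallest fixed point of f in [0, 1]. Setting s = f(s):
  3/19·s² + (1/19 − 1)·s + 15/19 = 0
  3/19·s² − (15/19 + 3/19)·s + 15/19 = 0
which factors as (s − 1)·(3/19·s − 15/19) = 0, giving roots s = 1 and s = (15/19)/(3/19) = 5. Since 5 ≥ 1, the smallest root in [0, 1] is s = 1.)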